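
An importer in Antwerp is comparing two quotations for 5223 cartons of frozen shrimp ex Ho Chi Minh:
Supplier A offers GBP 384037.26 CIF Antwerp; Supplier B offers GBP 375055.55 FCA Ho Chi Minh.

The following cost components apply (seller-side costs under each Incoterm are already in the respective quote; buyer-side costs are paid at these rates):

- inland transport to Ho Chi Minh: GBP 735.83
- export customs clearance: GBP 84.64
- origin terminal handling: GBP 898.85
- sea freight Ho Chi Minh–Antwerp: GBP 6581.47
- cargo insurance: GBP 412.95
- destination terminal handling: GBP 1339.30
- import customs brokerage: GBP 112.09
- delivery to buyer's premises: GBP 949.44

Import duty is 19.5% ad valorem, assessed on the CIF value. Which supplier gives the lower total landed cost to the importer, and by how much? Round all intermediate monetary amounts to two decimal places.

Supplier A (CIF):
The CIF price already equals the CIF value: 384037.26
Import duty = 384037.26 × 19.5% = 74887.27
Buyer bears (A): 1339.30 + 112.09 + 949.44 = 2400.83
Landed cost (A) = invoice 384037.26 + 2400.83 + duty 74887.27 = 461325.36
Supplier B (FCA):
CIF value = FCA price + origin terminal + freight + insurance = 375055.55 + 898.85 + 6581.47 + 412.95 = 382948.82
Import duty = 382948.82 × 19.5% = 74675.02
Buyer bears (B): 898.85 + 6581.47 + 412.95 + 1339.30 + 112.09 + 949.44 = 10294.10
Landed cost (B) = invoice 375055.55 + 10294.10 + duty 74675.02 = 460024.67
Difference = |461325.36 − 460024.67| = 1300.69

Supplier B is cheaper by GBP 1300.69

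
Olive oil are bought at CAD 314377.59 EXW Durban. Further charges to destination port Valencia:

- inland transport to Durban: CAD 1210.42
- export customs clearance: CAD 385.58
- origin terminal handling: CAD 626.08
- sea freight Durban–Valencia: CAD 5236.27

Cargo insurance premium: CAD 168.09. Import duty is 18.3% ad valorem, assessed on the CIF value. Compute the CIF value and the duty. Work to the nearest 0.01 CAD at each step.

CIF = EXW price + pre-shipment costs + freight + insurance
CIF = 314377.59 + 1210.42 + 385.58 + 626.08 + 5236.27 + 168.09 = 322004.03
Import duty = 322004.03 × 18.3% = 58926.74

CIF value: CAD 322004.03; import duty: CAD 58926.74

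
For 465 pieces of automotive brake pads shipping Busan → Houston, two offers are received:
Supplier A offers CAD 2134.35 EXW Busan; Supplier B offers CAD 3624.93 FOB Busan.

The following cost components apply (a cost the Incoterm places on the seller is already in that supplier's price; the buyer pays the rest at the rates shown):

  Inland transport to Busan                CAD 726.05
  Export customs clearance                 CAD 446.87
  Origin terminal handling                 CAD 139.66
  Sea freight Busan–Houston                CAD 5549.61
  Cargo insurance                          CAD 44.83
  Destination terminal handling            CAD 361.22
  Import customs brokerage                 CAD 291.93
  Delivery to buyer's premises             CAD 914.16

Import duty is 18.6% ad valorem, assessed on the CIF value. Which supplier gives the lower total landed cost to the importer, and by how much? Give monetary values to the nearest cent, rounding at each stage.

Supplier A (EXW):
CIF value = EXW price + inland to port + export clearance + origin terminal + freight + insurance = 2134.35 + 726.05 + 446.87 + 139.66 + 5549.61 + 44.83 = 9041.37
Import duty = 9041.37 × 18.6% = 1681.69
Buyer bears (A): 726.05 + 446.87 + 139.66 + 5549.61 + 44.83 + 361.22 + 291.93 + 914.16 = 8474.33
Landed cost (A) = invoice 2134.35 + 8474.33 + duty 1681.69 = 12290.37
Supplier B (FOB):
CIF value = FOB price + freight + insurance = 3624.93 + 5549.61 + 44.83 = 9219.37
Import duty = 9219.37 × 18.6% = 1714.80
Buyer bears (B): 5549.61 + 44.83 + 361.22 + 291.93 + 914.16 = 7161.75
Landed cost (B) = invoice 3624.93 + 7161.75 + duty 1714.80 = 12501.48
Difference = |12290.37 − 12501.48| = 211.11

Supplier A is cheaper by CAD 211.11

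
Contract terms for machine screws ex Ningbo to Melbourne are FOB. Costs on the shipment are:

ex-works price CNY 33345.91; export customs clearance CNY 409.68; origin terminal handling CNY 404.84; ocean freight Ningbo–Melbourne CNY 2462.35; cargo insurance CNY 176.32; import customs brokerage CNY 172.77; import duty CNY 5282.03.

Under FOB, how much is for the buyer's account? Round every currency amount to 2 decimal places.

FOB: the seller bears costs until goods are on board at the origin port; the buyer bears freight, insurance and all costs thereafter.
Seller's account: goods 33345.91 + export clearance 409.68 + origin terminal 404.84 = 34160.43
Buyer's account: freight 2462.35 + insurance 176.32 + brokerage 172.77 + duty 5282.03 = 8093.47

Buyer's account: CNY 8093.47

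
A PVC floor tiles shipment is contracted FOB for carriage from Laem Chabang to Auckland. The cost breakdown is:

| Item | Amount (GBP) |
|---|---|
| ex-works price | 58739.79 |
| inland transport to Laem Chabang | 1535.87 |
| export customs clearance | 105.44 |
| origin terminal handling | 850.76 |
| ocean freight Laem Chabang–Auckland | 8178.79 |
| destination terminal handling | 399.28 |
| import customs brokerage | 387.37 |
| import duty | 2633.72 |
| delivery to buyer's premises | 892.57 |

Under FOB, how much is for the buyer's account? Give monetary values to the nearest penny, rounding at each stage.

Buyer's account: GBP 12491.73

FOB: the seller bears costs until goods are on board at the origin port; the buyer bears freight, insurance and all costs thereafter.
Seller's account: goods 58739.79 + inland to port 1535.87 + export clearance 105.44 + origin terminal 850.76 = 61231.86
Buyer's account: freight 8178.79 + destination terminal 399.28 + brokerage 387.37 + duty 2633.72 + delivery 892.57 = 12491.73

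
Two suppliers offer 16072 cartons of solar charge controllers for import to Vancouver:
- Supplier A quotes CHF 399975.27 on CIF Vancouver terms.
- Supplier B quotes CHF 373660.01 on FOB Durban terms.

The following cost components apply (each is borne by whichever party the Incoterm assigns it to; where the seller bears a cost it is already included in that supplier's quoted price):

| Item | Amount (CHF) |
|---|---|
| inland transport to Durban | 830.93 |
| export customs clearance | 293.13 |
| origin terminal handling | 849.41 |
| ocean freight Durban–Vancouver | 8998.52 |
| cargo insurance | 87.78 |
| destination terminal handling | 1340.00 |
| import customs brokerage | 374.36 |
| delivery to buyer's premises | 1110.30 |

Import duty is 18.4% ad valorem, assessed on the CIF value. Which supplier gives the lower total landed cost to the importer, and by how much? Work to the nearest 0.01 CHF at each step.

Supplier A (CIF):
The CIF price already equals the CIF value: 399975.27
Import duty = 399975.27 × 18.4% = 73595.45
Buyer bears (A): 1340.00 + 374.36 + 1110.30 = 2824.66
Landed cost (A) = invoice 399975.27 + 2824.66 + duty 73595.45 = 476395.38
Supplier B (FOB):
CIF value = FOB price + freight + insurance = 373660.01 + 8998.52 + 87.78 = 382746.31
Import duty = 382746.31 × 18.4% = 70425.32
Buyer bears (B): 8998.52 + 87.78 + 1340.00 + 374.36 + 1110.30 = 11910.96
Landed cost (B) = invoice 373660.01 + 11910.96 + duty 70425.32 = 455996.29
Difference = |476395.38 − 455996.29| = 20399.09

Supplier B is cheaper by CHF 20399.09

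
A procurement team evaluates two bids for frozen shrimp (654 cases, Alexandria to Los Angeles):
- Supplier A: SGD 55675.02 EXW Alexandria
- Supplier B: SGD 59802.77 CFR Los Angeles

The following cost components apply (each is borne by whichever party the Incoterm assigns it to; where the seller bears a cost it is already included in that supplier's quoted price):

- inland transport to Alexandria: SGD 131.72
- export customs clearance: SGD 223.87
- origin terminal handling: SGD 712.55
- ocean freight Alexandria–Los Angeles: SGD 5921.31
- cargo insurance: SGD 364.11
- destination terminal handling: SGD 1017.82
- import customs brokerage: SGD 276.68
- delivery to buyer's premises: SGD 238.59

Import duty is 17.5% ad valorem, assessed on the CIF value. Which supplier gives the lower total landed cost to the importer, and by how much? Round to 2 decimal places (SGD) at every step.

Supplier A (EXW):
CIF value = EXW price + inland to port + export clearance + origin terminal + freight + insurance = 55675.02 + 131.72 + 223.87 + 712.55 + 5921.31 + 364.11 = 63028.58
Import duty = 63028.58 × 17.5% = 11030.00
Buyer bears (A): 131.72 + 223.87 + 712.55 + 5921.31 + 364.11 + 1017.82 + 276.68 + 238.59 = 8886.65
Landed cost (A) = invoice 55675.02 + 8886.65 + duty 11030.00 = 75591.67
Supplier B (CFR):
CIF value = CFR price + insurance = 59802.77 + 364.11 = 60166.88
Import duty = 60166.88 × 17.5% = 10529.20
Buyer bears (B): 364.11 + 1017.82 + 276.68 + 238.59 = 1897.20
Landed cost (B) = invoice 59802.77 + 1897.20 + duty 10529.20 = 72229.17
Difference = |75591.67 − 72229.17| = 3362.50

Supplier B is cheaper by SGD 3362.50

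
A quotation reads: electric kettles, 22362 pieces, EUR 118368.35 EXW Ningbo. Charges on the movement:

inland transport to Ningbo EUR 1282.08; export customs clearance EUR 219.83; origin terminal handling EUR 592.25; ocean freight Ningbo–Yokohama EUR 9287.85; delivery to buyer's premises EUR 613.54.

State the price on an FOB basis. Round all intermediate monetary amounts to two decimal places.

FOB price: EUR 120462.51

Not relevant to the conversion: freight, delivery — on the buyer under both terms; not part of either seller's price.
From EXW to FOB, the seller additionally bears: inland to port, export clearance, origin terminal.
FOB price = 118368.35 + 1282.08 + 219.83 + 592.25 = 120462.51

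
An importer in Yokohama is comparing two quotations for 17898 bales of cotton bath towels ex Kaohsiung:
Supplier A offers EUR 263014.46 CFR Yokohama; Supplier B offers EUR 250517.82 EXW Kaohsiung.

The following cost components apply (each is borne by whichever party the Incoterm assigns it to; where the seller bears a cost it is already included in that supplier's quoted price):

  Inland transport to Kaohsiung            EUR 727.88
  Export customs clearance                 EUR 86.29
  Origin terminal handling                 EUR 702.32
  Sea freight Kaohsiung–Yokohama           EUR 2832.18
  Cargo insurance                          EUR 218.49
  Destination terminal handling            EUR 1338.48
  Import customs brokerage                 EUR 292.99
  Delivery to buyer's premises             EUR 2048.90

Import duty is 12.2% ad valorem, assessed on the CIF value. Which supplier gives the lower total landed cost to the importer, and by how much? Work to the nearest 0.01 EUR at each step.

Supplier A (CFR):
CIF value = CFR price + insurance = 263014.46 + 218.49 = 263232.95
Import duty = 263232.95 × 12.2% = 32114.42
Buyer bears (A): 218.49 + 1338.48 + 292.99 + 2048.90 = 3898.86
Landed cost (A) = invoice 263014.46 + 3898.86 + duty 32114.42 = 299027.74
Supplier B (EXW):
CIF value = EXW price + inland to port + export clearance + origin terminal + freight + insurance = 250517.82 + 727.88 + 86.29 + 702.32 + 2832.18 + 218.49 = 255084.98
Import duty = 255084.98 × 12.2% = 31120.37
Buyer bears (B): 727.88 + 86.29 + 702.32 + 2832.18 + 218.49 + 1338.48 + 292.99 + 2048.90 = 8247.53
Landed cost (B) = invoice 250517.82 + 8247.53 + duty 31120.37 = 289885.72
Difference = |299027.74 − 289885.72| = 9142.02

Supplier B is cheaper by EUR 9142.02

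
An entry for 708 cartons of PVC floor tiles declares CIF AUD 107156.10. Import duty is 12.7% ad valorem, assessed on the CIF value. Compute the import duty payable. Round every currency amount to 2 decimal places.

Import duty: AUD 13608.82

Import duty = 107156.10 × 12.7% = 13608.82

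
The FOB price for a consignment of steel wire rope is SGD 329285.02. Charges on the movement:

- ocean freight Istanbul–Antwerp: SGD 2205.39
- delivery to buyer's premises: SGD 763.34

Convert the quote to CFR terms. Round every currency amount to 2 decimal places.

CFR price: SGD 331490.41

Not relevant to the conversion: delivery — on the buyer under both terms; not part of either seller's price.
From FOB to CFR, the seller additionally bears: freight.
CFR price = 329285.02 + 2205.39 = 331490.41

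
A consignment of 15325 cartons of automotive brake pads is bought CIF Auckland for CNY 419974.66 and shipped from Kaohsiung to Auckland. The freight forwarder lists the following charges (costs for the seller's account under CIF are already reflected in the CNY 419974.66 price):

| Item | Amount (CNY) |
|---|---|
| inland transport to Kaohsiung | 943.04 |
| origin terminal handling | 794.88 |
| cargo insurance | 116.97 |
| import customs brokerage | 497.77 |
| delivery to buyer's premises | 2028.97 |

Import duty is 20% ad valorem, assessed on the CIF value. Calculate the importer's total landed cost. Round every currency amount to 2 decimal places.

CIF: the seller pays costs through ocean freight and marine insurance to the destination port.
Already in the invoice (seller's account under CIF): inland to port, origin terminal, insurance — exclude.
The CIF price already equals the CIF value: 419974.66
Import duty = 419974.66 × 20% = 83994.93
Buyer bears: brokerage 497.77 + delivery 2028.97 + duty 83994.93 = 86521.67
Landed cost = invoice 419974.66 + 86521.67 = 506496.33

Total landed cost: CNY 506496.33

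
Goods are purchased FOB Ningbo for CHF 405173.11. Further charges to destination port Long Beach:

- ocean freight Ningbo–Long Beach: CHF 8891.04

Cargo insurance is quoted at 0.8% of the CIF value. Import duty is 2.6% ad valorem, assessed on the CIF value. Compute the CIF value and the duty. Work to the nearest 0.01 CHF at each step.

CIF value: CHF 417403.38; import duty: CHF 10852.49

Let C be the CIF value. C = FOB price + freight + 0.8% × C
C − 0.8% × C = 405173.11 + 8891.04
0.992 × C = 414064.15
C = 414064.15 / 0.992 = 417403.38
Insurance premium = 0.8% × 417403.38 = 3339.23
Import duty = 417403.38 × 2.6% = 10852.49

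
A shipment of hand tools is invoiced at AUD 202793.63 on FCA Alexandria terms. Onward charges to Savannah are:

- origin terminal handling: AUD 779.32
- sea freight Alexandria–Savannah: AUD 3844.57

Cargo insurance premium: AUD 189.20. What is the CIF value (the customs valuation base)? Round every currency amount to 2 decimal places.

CIF = FCA price + pre-shipment costs + freight + insurance
CIF = 202793.63 + 779.32 + 3844.57 + 189.20 = 207606.72

CIF value: AUD 207606.72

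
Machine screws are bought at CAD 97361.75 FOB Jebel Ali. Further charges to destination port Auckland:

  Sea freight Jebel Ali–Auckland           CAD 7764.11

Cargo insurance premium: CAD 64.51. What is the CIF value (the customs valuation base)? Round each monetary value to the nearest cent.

CIF = FOB price + freight + insurance
CIF = 97361.75 + 7764.11 + 64.51 = 105190.37

CIF value: CAD 105190.37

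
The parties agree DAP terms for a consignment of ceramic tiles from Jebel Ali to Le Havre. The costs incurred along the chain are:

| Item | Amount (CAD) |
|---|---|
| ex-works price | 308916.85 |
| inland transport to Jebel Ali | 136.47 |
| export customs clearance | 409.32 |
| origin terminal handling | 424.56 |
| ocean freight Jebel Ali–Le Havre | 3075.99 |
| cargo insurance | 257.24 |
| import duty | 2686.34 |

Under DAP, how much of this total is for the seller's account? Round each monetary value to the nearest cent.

DAP: the seller bears all costs to the named destination except import duty and clearance.
Seller's account: goods 308916.85 + inland to port 136.47 + export clearance 409.32 + origin terminal 424.56 + freight 3075.99 + insurance 257.24 = 313220.43
Buyer's account: duty 2686.34 = 2686.34

Seller's account: CAD 313220.43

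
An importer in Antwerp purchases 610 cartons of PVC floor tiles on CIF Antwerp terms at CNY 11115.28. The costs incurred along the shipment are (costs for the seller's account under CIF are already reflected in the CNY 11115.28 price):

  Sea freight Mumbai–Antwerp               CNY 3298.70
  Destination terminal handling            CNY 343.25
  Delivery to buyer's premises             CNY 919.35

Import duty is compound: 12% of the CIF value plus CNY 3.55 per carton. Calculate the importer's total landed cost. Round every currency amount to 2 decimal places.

CIF: the seller pays costs through ocean freight and marine insurance to the destination port.
Already in the invoice (seller's account under CIF): freight — exclude.
The CIF price already equals the CIF value: 11115.28
Ad valorem component: 11115.28 × 12% = 1333.83
Specific component: 610 × 3.55 = 2165.50
Import duty = 1333.83 + 2165.50 = 3499.33
Buyer bears: destination terminal 343.25 + delivery 919.35 + duty 3499.33 = 4761.93
Landed cost = invoice 11115.28 + 4761.93 = 15877.21

Total landed cost: CNY 15877.21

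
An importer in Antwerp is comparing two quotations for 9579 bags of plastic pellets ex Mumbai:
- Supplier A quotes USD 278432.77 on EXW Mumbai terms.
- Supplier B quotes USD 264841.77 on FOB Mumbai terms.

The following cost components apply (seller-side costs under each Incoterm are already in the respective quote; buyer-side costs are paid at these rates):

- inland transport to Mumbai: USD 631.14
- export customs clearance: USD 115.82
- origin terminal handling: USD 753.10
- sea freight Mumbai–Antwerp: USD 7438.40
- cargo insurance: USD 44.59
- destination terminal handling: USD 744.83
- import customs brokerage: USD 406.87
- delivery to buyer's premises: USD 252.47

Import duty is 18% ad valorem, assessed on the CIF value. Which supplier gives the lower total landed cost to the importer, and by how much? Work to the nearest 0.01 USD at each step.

Supplier B is cheaper by USD 17807.45

Supplier A (EXW):
CIF value = EXW price + inland to port + export clearance + origin terminal + freight + insurance = 278432.77 + 631.14 + 115.82 + 753.10 + 7438.40 + 44.59 = 287415.82
Import duty = 287415.82 × 18% = 51734.85
Buyer bears (A): 631.14 + 115.82 + 753.10 + 7438.40 + 44.59 + 744.83 + 406.87 + 252.47 = 10387.22
Landed cost (A) = invoice 278432.77 + 10387.22 + duty 51734.85 = 340554.84
Supplier B (FOB):
CIF value = FOB price + freight + insurance = 264841.77 + 7438.40 + 44.59 = 272324.76
Import duty = 272324.76 × 18% = 49018.46
Buyer bears (B): 7438.40 + 44.59 + 744.83 + 406.87 + 252.47 = 8887.16
Landed cost (B) = invoice 264841.77 + 8887.16 + duty 49018.46 = 322747.39
Difference = |340554.84 − 322747.39| = 17807.45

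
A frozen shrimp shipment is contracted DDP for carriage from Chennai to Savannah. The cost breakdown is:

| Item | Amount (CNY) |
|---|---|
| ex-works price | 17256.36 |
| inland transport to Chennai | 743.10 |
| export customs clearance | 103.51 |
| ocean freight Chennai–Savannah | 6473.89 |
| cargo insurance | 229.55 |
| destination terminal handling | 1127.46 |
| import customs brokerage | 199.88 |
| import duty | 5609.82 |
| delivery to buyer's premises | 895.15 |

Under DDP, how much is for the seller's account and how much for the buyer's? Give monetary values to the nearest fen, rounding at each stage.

Seller: CNY 32638.72; buyer: CNY 0.00

DDP: the seller bears all costs including import duty.
Seller's account: goods 17256.36 + inland to port 743.10 + export clearance 103.51 + freight 6473.89 + insurance 229.55 + destination terminal 1127.46 + brokerage 199.88 + duty 5609.82 + delivery 895.15 = 32638.72
Buyer's account: 0.00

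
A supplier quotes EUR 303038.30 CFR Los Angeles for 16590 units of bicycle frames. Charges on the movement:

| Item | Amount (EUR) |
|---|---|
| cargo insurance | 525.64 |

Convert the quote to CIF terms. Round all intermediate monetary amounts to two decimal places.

CIF price: EUR 303563.94

From CFR to CIF, the seller additionally bears: insurance.
CIF price = 303038.30 + 525.64 = 303563.94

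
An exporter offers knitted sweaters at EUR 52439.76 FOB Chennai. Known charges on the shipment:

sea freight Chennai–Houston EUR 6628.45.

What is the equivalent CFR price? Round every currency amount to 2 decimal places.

From FOB to CFR, the seller additionally bears: freight.
CFR price = 52439.76 + 6628.45 = 59068.21

CFR price: EUR 59068.21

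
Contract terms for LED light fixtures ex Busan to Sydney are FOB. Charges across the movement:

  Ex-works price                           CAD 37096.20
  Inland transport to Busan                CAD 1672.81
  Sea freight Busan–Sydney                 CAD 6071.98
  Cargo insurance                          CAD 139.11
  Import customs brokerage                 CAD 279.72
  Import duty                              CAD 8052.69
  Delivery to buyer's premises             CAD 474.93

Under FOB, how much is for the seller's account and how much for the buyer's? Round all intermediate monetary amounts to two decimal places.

Seller: CAD 38769.01; buyer: CAD 15018.43

FOB: the seller bears costs until goods are on board at the origin port; the buyer bears freight, insurance and all costs thereafter.
Seller's account: goods 37096.20 + inland to port 1672.81 = 38769.01
Buyer's account: freight 6071.98 + insurance 139.11 + brokerage 279.72 + duty 8052.69 + delivery 474.93 = 15018.43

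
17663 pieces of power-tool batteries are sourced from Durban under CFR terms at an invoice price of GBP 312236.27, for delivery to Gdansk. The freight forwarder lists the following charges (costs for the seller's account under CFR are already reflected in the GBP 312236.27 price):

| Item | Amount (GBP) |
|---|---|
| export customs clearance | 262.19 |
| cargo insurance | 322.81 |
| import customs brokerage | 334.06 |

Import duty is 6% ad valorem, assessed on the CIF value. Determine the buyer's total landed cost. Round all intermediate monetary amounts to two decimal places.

Total landed cost: GBP 331646.68

CFR: the seller pays costs through ocean freight to the destination port, but not insurance.
Already in the invoice (seller's account under CFR): export clearance — exclude.
CIF value = CFR price + insurance = 312236.27 + 322.81 = 312559.08
Import duty = 312559.08 × 6% = 18753.54
Buyer bears: insurance 322.81 + brokerage 334.06 + duty 18753.54 = 19410.41
Landed cost = invoice 312236.27 + 19410.41 = 331646.68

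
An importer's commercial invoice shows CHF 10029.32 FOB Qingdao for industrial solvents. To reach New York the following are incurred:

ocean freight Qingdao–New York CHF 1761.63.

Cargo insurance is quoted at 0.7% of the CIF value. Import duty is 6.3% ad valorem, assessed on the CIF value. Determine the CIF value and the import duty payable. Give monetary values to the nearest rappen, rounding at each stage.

CIF value: CHF 11874.07; import duty: CHF 748.07

Let C be the CIF value. C = FOB price + freight + 0.7% × C
C − 0.7% × C = 10029.32 + 1761.63
0.993 × C = 11790.95
C = 11790.95 / 0.993 = 11874.07
Insurance premium = 0.7% × 11874.07 = 83.12
Import duty = 11874.07 × 6.3% = 748.07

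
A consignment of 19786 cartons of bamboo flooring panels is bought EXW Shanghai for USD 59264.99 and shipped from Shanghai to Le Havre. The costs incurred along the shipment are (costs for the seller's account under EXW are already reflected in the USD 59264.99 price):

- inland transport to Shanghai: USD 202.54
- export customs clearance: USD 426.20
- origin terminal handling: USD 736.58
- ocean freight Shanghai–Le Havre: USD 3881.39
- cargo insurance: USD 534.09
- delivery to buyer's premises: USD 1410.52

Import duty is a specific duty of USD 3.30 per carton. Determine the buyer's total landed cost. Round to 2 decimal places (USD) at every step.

Total landed cost: USD 131750.11

EXW: the seller makes goods available at their premises; the buyer bears all onward costs.
CIF value = EXW price + inland to port + export clearance + origin terminal + freight + insurance = 59264.99 + 202.54 + 426.20 + 736.58 + 3881.39 + 534.09 = 65045.79
Import duty = 19786 × 3.30 = 65293.80
Buyer bears: inland to port 202.54 + export clearance 426.20 + origin terminal 736.58 + freight 3881.39 + insurance 534.09 + delivery 1410.52 + duty 65293.80 = 72485.12
Landed cost = invoice 59264.99 + 72485.12 = 131750.11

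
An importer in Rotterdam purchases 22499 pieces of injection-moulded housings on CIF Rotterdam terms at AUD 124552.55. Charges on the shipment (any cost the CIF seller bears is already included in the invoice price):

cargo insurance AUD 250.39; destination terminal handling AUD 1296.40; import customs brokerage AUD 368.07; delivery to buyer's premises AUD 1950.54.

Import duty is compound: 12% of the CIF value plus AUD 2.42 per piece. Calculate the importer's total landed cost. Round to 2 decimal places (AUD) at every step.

Total landed cost: AUD 197561.45

CIF: the seller pays costs through ocean freight and marine insurance to the destination port.
Already in the invoice (seller's account under CIF): insurance — exclude.
The CIF price already equals the CIF value: 124552.55
Ad valorem component: 124552.55 × 12% = 14946.31
Specific component: 22499 × 2.42 = 54447.58
Import duty = 14946.31 + 54447.58 = 69393.89
Buyer bears: destination terminal 1296.40 + brokerage 368.07 + delivery 1950.54 + duty 69393.89 = 73008.90
Landed cost = invoice 124552.55 + 73008.90 = 197561.45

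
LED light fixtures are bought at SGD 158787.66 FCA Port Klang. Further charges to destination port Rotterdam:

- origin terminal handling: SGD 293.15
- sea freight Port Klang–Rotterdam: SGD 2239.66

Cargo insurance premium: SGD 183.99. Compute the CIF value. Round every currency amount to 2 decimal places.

CIF value: SGD 161504.46

CIF = FCA price + pre-shipment costs + freight + insurance
CIF = 158787.66 + 293.15 + 2239.66 + 183.99 = 161504.46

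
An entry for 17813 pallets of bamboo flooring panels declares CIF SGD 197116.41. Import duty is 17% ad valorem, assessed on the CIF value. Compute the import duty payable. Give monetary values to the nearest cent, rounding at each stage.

Import duty = 197116.41 × 17% = 33509.79

Import duty: SGD 33509.79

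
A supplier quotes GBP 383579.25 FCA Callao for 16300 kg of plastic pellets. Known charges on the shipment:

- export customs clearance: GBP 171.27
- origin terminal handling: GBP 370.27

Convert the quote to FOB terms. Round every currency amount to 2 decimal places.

FOB price: GBP 383949.52

Not relevant to the conversion: export clearance — on the seller under both FCA and FOB; already in the FCA price and stays in the FOB price.
From FCA to FOB, the seller additionally bears: origin terminal.
FOB price = 383579.25 + 370.27 = 383949.52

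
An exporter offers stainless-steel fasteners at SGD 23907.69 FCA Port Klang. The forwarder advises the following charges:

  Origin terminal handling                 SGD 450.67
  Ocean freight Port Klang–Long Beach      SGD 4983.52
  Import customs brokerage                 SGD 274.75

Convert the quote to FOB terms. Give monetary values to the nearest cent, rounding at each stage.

Not relevant to the conversion: brokerage, freight — on the buyer under both terms; not part of either seller's price.
From FCA to FOB, the seller additionally bears: origin terminal.
FOB price = 23907.69 + 450.67 = 24358.36

FOB price: SGD 24358.36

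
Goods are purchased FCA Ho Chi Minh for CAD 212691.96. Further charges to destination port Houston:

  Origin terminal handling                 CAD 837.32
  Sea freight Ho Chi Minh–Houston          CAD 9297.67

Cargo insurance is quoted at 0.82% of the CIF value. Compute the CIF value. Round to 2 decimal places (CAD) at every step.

CIF value: CAD 224669.24

Let C be the CIF value. C = FCA price + pre-shipment costs + freight + 0.82% × C
C − 0.82% × C = 212691.96 + 837.32 + 9297.67
0.9918 × C = 222826.95
C = 222826.95 / 0.9918 = 224669.24
Insurance premium = 0.82% × 224669.24 = 1842.29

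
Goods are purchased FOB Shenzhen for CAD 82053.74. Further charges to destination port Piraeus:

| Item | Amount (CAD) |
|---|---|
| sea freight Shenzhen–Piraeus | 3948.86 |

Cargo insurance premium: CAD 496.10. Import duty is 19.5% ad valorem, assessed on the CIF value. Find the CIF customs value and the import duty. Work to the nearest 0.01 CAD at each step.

CIF = FOB price + freight + insurance
CIF = 82053.74 + 3948.86 + 496.10 = 86498.70
Import duty = 86498.70 × 19.5% = 16867.25

CIF value: CAD 86498.70; import duty: CAD 16867.25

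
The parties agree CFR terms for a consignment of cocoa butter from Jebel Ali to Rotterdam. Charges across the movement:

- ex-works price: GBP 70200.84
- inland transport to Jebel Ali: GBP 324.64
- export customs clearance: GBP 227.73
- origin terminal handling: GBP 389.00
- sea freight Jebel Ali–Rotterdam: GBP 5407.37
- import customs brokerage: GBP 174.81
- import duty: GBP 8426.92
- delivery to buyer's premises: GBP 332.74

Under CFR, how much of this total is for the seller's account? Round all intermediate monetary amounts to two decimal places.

CFR: the seller pays costs through ocean freight to the destination port, but not insurance.
Seller's account: goods 70200.84 + inland to port 324.64 + export clearance 227.73 + origin terminal 389.00 + freight 5407.37 = 76549.58
Buyer's account: brokerage 174.81 + duty 8426.92 + delivery 332.74 = 8934.47

Seller's account: GBP 76549.58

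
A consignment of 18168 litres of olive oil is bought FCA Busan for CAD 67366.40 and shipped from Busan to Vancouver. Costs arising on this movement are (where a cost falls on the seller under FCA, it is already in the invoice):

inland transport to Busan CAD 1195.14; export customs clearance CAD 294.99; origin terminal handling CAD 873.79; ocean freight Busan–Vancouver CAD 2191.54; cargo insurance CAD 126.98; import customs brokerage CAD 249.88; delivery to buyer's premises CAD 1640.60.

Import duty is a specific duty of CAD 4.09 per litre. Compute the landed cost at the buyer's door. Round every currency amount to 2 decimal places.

FCA: the seller delivers export-cleared goods to the carrier; the buyer bears costs from that point.
Already in the invoice (seller's account under FCA): inland to port, export clearance — exclude.
CIF value = FCA price + origin terminal + freight + insurance = 67366.40 + 873.79 + 2191.54 + 126.98 = 70558.71
Import duty = 18168 × 4.09 = 74307.12
Buyer bears: origin terminal 873.79 + freight 2191.54 + insurance 126.98 + brokerage 249.88 + delivery 1640.60 + duty 74307.12 = 79389.91
Landed cost = invoice 67366.40 + 79389.91 = 146756.31

Total landed cost: CAD 146756.31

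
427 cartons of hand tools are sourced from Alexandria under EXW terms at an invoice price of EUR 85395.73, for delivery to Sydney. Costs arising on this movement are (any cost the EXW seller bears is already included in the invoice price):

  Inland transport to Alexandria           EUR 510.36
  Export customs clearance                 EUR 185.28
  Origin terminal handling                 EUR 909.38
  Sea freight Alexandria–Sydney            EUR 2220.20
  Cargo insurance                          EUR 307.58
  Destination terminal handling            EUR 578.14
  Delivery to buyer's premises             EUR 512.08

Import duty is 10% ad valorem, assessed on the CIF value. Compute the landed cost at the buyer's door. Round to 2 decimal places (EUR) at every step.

EXW: the seller makes goods available at their premises; the buyer bears all onward costs.
CIF value = EXW price + inland to port + export clearance + origin terminal + freight + insurance = 85395.73 + 510.36 + 185.28 + 909.38 + 2220.20 + 307.58 = 89528.53
Import duty = 89528.53 × 10% = 8952.85
Buyer bears: inland to port 510.36 + export clearance 185.28 + origin terminal 909.38 + freight 2220.20 + insurance 307.58 + destination terminal 578.14 + delivery 512.08 + duty 8952.85 = 14175.87
Landed cost = invoice 85395.73 + 14175.87 = 99571.60

Total landed cost: EUR 99571.60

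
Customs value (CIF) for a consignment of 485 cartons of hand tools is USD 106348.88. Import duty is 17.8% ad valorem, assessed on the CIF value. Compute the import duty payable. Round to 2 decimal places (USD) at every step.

Import duty: USD 18930.10

Import duty = 106348.88 × 17.8% = 18930.10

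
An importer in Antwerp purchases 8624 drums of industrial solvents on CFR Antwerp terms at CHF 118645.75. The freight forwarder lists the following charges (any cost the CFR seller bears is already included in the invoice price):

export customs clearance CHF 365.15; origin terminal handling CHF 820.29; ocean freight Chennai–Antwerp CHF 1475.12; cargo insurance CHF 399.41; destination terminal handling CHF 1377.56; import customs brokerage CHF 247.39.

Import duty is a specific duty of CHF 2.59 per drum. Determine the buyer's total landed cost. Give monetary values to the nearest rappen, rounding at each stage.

Total landed cost: CHF 143006.27

CFR: the seller pays costs through ocean freight to the destination port, but not insurance.
Already in the invoice (seller's account under CFR): export clearance, origin terminal, freight — exclude.
CIF value = CFR price + insurance = 118645.75 + 399.41 = 119045.16
Import duty = 8624 × 2.59 = 22336.16
Buyer bears: insurance 399.41 + destination terminal 1377.56 + brokerage 247.39 + duty 22336.16 = 24360.52
Landed cost = invoice 118645.75 + 24360.52 = 143006.27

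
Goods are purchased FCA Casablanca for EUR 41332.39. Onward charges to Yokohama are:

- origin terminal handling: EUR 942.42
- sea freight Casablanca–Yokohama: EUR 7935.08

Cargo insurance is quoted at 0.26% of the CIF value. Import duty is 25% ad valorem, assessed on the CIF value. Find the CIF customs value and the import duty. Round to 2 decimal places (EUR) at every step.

Let C be the CIF value. C = FCA price + pre-shipment costs + freight + 0.26% × C
C − 0.26% × C = 41332.39 + 942.42 + 7935.08
0.9974 × C = 50209.89
C = 50209.89 / 0.9974 = 50340.78
Insurance premium = 0.26% × 50340.78 = 130.89
Import duty = 50340.78 × 25% = 12585.20

CIF value: EUR 50340.78; import duty: EUR 12585.20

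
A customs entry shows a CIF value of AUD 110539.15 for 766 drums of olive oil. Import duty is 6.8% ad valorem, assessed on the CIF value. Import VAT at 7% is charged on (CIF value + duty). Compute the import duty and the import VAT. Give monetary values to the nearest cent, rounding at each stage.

Import duty = 110539.15 × 6.8% = 7516.66
VAT base = CIF + duty = 110539.15 + 7516.66 = 118055.81
Import VAT = 118055.81 × 7% = 8263.91

Import duty: AUD 7516.66; import VAT: AUD 8263.91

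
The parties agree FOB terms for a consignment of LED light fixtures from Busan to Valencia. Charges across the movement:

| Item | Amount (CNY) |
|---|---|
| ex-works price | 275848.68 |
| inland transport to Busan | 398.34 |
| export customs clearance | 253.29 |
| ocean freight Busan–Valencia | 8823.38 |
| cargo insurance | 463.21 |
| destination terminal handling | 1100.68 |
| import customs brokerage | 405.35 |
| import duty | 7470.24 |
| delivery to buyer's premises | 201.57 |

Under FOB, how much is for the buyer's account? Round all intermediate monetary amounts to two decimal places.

FOB: the seller bears costs until goods are on board at the origin port; the buyer bears freight, insurance and all costs thereafter.
Seller's account: goods 275848.68 + inland to port 398.34 + export clearance 253.29 = 276500.31
Buyer's account: freight 8823.38 + insurance 463.21 + destination terminal 1100.68 + brokerage 405.35 + duty 7470.24 + delivery 201.57 = 18464.43

Buyer's account: CNY 18464.43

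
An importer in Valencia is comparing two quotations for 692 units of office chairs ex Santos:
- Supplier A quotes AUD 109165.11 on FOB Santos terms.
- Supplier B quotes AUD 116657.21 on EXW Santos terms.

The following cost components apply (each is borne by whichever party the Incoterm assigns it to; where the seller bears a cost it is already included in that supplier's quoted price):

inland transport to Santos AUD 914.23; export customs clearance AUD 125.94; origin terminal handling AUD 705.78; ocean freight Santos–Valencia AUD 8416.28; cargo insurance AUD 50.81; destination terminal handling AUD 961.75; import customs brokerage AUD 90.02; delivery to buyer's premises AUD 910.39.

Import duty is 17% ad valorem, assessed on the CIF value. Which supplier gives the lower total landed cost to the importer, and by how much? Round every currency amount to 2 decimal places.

Supplier A is cheaper by AUD 10808.52

Supplier A (FOB):
CIF value = FOB price + freight + insurance = 109165.11 + 8416.28 + 50.81 = 117632.20
Import duty = 117632.20 × 17% = 19997.47
Buyer bears (A): 8416.28 + 50.81 + 961.75 + 90.02 + 910.39 = 10429.25
Landed cost (A) = invoice 109165.11 + 10429.25 + duty 19997.47 = 139591.83
Supplier B (EXW):
CIF value = EXW price + inland to port + export clearance + origin terminal + freight + insurance = 116657.21 + 914.23 + 125.94 + 705.78 + 8416.28 + 50.81 = 126870.25
Import duty = 126870.25 × 17% = 21567.94
Buyer bears (B): 914.23 + 125.94 + 705.78 + 8416.28 + 50.81 + 961.75 + 90.02 + 910.39 = 12175.20
Landed cost (B) = invoice 116657.21 + 12175.20 + duty 21567.94 = 150400.35
Difference = |139591.83 − 150400.35| = 10808.52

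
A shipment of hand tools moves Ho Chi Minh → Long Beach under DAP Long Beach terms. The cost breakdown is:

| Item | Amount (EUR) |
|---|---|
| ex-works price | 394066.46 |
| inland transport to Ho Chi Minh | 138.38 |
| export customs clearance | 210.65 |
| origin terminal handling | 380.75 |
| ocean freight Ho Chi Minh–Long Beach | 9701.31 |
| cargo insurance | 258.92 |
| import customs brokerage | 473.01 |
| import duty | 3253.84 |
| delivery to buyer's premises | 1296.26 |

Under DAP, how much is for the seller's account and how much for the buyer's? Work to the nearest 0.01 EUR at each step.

Seller: EUR 406052.73; buyer: EUR 3726.85

DAP: the seller bears all costs to the named destination except import duty and clearance.
Seller's account: goods 394066.46 + inland to port 138.38 + export clearance 210.65 + origin terminal 380.75 + freight 9701.31 + insurance 258.92 + delivery 1296.26 = 406052.73
Buyer's account: brokerage 473.01 + duty 3253.84 = 3726.85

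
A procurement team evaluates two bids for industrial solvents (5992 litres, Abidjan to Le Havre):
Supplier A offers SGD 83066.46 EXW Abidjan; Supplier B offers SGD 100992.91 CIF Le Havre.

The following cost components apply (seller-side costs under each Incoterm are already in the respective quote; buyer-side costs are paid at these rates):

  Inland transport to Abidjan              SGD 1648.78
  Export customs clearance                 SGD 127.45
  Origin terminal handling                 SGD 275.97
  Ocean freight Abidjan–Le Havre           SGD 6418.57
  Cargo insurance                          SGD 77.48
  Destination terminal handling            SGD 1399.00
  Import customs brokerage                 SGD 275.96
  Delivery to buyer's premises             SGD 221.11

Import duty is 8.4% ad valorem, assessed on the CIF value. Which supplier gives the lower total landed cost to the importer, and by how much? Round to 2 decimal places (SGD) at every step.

Supplier A (EXW):
CIF value = EXW price + inland to port + export clearance + origin terminal + freight + insurance = 83066.46 + 1648.78 + 127.45 + 275.97 + 6418.57 + 77.48 = 91614.71
Import duty = 91614.71 × 8.4% = 7695.64
Buyer bears (A): 1648.78 + 127.45 + 275.97 + 6418.57 + 77.48 + 1399.00 + 275.96 + 221.11 = 10444.32
Landed cost (A) = invoice 83066.46 + 10444.32 + duty 7695.64 = 101206.42
Supplier B (CIF):
The CIF price already equals the CIF value: 100992.91
Import duty = 100992.91 × 8.4% = 8483.40
Buyer bears (B): 1399.00 + 275.96 + 221.11 = 1896.07
Landed cost (B) = invoice 100992.91 + 1896.07 + duty 8483.40 = 111372.38
Difference = |101206.42 − 111372.38| = 10165.96

Supplier A is cheaper by SGD 10165.96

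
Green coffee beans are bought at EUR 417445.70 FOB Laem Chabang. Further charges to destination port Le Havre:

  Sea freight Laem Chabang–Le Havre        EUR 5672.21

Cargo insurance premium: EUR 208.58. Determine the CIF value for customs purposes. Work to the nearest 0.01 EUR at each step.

CIF = FOB price + freight + insurance
CIF = 417445.70 + 5672.21 + 208.58 = 423326.49

CIF value: EUR 423326.49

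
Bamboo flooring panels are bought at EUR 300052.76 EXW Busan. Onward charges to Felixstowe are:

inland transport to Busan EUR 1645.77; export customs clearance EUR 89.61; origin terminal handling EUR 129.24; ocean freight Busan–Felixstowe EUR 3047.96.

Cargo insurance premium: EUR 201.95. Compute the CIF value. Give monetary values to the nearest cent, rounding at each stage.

CIF = EXW price + pre-shipment costs + freight + insurance
CIF = 300052.76 + 1645.77 + 89.61 + 129.24 + 3047.96 + 201.95 = 305167.29

CIF value: EUR 305167.29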